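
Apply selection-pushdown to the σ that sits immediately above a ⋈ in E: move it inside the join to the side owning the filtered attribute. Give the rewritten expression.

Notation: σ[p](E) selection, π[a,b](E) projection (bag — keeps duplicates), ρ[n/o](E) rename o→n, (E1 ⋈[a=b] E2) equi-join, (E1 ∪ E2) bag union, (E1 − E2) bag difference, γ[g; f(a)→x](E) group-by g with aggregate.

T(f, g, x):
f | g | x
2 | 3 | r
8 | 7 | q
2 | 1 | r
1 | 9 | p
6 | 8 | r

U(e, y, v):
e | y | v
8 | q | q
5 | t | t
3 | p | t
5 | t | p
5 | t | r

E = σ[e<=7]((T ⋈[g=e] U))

σ filters on e, owned by the right side.
E' = (T ⋈[g=e] σ[e<=7](U))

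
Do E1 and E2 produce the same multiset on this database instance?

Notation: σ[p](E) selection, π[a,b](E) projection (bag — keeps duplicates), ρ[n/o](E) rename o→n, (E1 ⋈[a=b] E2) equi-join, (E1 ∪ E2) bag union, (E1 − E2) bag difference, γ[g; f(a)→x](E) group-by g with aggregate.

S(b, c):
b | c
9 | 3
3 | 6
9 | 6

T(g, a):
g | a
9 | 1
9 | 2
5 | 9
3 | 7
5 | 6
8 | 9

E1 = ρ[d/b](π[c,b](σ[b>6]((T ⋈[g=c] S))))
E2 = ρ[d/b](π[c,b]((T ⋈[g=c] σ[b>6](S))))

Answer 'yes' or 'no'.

E1 per-node cardinality:
  T → 6
  S → 3
  (T ⋈[g=c] S) → 1
  σ[b>6]((T ⋈[g=c] S)) → 1
  π[c,b](σ[b>6]((T ⋈[g=c] S))) → 1
  ρ[d/b](π[c,b](σ[b>6]((T ⋈[g=c] S)))) → 1
E2 per-node cardinality:
  T → 6
  S → 3
  σ[b>6](S) → 2
  (T ⋈[g=c] σ[b>6](S)) → 1
  π[c,b]((T ⋈[g=c] σ[b>6](S))) → 1
  ρ[d/b](π[c,b]((T ⋈[g=c] σ[b>6](S)))) → 1

E1 and E2 produce the same multiset:
c | d
3 | 9

yes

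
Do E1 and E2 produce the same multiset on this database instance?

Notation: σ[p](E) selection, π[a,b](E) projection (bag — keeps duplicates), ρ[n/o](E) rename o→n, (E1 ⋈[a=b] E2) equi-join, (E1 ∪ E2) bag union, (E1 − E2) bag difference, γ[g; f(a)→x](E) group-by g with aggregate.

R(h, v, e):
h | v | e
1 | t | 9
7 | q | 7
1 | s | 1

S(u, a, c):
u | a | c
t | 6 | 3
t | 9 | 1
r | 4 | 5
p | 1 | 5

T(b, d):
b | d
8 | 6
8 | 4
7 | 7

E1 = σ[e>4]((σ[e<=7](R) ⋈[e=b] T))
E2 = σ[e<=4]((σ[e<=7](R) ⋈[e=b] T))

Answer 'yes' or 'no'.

E1 stepwise |·|:
  R → 3
  σ[e<=7](R) → 2
  T → 3
  (σ[e<=7](R) ⋈[e=b] T) → 1
  σ[e>4]((σ[e<=7](R) ⋈[e=b] T)) → 1
E2 stepwise |·|:
  R → 3
  σ[e<=7](R) → 2
  T → 3
  (σ[e<=7](R) ⋈[e=b] T) → 1
  σ[e<=4]((σ[e<=7](R) ⋈[e=b] T)) → 0

E1 result:
h | v | e | b | d
7 | q | 7 | 7 | 7
E2 result:
h | v | e | b | d
(0 rows)
Witness: (7, 'q', 7, 7, 7) appears 1× in E1 but 0× in E2.

no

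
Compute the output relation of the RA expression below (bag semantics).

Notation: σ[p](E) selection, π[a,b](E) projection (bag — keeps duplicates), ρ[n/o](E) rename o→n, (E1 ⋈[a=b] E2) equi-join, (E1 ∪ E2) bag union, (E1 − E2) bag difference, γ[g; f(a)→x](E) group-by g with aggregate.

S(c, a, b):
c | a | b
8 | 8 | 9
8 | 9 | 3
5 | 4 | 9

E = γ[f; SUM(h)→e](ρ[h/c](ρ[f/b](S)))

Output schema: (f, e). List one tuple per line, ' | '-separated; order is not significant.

Subexpression sizes:
  S → 3
  ρ[f/b](S) → 3
  ρ[h/c](ρ[f/b](S)) → 3
  γ[f; SUM(h)→e](ρ[h/c](ρ[f/b](S))) → 2

== RESULT ==
f | e
3 | 8
9 | 13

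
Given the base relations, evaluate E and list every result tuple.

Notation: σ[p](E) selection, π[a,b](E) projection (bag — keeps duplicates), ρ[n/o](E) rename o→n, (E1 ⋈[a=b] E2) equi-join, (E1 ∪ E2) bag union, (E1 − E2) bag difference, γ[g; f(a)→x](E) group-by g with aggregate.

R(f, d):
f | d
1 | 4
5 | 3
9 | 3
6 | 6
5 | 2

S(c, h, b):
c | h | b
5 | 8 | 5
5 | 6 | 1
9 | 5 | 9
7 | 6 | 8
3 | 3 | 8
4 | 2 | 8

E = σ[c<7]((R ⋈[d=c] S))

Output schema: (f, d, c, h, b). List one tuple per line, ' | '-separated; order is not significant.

Per-node cardinality:
  R → 5
  S → 6
  (R ⋈[d=c] S) → 3
  σ[c<7]((R ⋈[d=c] S)) → 3

== RESULT ==
f | d | c | h | b
1 | 4 | 4 | 2 | 8
5 | 3 | 3 | 3 | 8
9 | 3 | 3 | 3 | 8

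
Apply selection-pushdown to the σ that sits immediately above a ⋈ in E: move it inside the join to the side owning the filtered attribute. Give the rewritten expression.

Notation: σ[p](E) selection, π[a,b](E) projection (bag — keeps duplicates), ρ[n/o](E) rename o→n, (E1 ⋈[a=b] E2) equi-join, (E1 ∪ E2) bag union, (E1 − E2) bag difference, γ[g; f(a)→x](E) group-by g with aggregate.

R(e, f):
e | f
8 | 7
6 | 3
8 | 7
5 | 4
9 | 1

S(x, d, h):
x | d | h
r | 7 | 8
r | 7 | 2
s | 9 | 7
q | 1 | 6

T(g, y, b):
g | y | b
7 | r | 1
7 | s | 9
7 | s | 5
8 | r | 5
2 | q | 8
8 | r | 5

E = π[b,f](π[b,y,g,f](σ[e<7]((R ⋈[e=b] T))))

σ filters on e, owned by the left side.
E' = π[b,f](π[b,y,g,f]((σ[e<7](R) ⋈[e=b] T)))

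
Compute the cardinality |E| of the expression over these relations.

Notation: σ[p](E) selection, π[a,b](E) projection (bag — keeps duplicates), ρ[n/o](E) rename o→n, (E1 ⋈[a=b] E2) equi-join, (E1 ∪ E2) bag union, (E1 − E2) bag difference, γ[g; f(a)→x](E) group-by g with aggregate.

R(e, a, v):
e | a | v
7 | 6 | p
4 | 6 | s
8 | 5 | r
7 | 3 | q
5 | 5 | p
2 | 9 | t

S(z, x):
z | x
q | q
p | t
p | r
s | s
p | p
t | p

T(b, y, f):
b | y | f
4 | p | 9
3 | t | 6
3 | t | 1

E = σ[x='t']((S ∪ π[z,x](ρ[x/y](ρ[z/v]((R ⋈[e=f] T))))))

Row counts bottom-up:
  S → 6
  R → 6
  T → 3
  (R ⋈[e=f] T) → 0
  ρ[z/v]((R ⋈[e=f] T)) → 0
  ρ[x/y](ρ[z/v]((R ⋈[e=f] T))) → 0
  π[z,x](ρ[x/y](ρ[z/v]((R ⋈[e=f] T)))) → 0
  (S ∪ π[z,x](ρ[x/y](ρ[z/v]((R ⋈[e=f] T))))) → 6
  σ[x='t']((S ∪ π[z,x](ρ[x/y](ρ[z/v]((R ⋈[e=f] T)))))) → 1

|E| = 1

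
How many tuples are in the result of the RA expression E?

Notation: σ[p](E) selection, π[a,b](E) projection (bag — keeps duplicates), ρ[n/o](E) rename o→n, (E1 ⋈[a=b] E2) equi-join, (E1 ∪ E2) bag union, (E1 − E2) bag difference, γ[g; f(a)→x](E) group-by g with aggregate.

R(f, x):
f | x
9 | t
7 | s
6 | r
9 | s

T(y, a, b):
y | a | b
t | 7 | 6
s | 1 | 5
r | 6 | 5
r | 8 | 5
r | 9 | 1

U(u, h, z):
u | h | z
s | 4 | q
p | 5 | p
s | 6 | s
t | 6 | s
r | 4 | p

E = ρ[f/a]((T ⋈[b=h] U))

Row counts bottom-up:
  T → 5
  U → 5
  (T ⋈[b=h] U) → 5
  ρ[f/a]((T ⋈[b=h] U)) → 5

|E| = 5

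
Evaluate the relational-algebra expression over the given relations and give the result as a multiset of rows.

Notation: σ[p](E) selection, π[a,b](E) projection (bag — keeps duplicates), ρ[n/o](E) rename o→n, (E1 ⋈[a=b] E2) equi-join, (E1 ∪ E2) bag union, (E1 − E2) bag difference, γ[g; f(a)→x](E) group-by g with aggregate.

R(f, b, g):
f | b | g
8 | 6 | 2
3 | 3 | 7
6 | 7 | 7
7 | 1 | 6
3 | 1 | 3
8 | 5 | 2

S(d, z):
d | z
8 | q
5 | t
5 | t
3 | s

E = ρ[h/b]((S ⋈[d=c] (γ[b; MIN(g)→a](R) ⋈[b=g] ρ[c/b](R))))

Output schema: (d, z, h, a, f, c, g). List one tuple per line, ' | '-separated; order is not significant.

Stepwise |·|:
  S → 4
  R → 6
  γ[b; MIN(g)→a](R) → 5
  R → 6
  ρ[c/b](R) → 6
  (γ[b; MIN(g)→a](R) ⋈[b=g] ρ[c/b](R)) → 4
  (S ⋈[d=c] (γ[b; MIN(g)→a](R) ⋈[b=g] ρ[c/b](R))) → 1
  ρ[h/b]((S ⋈[d=c] (γ[b; MIN(g)→a](R) ⋈[b=g] ρ[c/b](R)))) → 1

== RESULT ==
d | z | h | a | f | c | g
3 | s | 7 | 7 | 3 | 3 | 7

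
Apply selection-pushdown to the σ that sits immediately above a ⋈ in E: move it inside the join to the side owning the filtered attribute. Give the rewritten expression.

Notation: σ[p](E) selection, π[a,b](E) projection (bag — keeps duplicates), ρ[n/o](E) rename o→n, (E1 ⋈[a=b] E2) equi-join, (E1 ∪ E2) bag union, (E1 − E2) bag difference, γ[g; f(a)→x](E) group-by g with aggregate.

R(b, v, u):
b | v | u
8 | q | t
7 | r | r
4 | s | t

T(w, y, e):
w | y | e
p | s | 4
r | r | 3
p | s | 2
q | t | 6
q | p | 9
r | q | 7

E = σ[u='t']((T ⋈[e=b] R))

σ filters on u, owned by the right side.
E' = (T ⋈[e=b] σ[u='t'](R))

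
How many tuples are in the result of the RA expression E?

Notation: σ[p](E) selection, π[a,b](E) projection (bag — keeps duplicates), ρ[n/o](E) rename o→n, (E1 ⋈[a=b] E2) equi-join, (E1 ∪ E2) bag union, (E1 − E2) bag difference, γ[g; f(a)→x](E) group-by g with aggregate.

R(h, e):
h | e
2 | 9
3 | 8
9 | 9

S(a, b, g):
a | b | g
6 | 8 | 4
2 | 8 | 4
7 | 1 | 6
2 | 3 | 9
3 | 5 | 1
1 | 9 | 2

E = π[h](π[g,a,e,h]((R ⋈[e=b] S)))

Row counts bottom-up:
  R → 3
  S → 6
  (R ⋈[e=b] S) → 4
  π[g,a,e,h]((R ⋈[e=b] S)) → 4
  π[h](π[g,a,e,h]((R ⋈[e=b] S))) → 4

|E| = 4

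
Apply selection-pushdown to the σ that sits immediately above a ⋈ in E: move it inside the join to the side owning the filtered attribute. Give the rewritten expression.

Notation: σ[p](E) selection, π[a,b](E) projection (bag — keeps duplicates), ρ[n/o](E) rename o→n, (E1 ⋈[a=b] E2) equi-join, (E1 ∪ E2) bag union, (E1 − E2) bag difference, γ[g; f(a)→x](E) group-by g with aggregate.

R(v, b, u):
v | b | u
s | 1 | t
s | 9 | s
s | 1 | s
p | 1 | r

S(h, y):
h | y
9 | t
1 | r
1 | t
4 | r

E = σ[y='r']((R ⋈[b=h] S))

σ filters on y, owned by the right side.
E' = (R ⋈[b=h] σ[y='r'](S))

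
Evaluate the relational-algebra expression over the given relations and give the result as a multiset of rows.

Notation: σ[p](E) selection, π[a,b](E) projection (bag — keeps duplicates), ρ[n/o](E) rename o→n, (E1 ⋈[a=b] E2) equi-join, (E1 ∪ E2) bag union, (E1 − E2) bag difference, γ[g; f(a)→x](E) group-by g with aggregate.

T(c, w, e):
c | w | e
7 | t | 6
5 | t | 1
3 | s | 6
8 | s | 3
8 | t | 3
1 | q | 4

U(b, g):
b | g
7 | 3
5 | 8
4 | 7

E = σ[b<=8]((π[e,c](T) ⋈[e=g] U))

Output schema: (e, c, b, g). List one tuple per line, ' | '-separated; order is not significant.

Row counts bottom-up:
  T → 6
  π[e,c](T) → 6
  U → 3
  (π[e,c](T) ⋈[e=g] U) → 2
  σ[b<=8]((π[e,c](T) ⋈[e=g] U)) → 2

== RESULT ==
e | c | b | g
3 | 8 | 7 | 3
3 | 8 | 7 | 3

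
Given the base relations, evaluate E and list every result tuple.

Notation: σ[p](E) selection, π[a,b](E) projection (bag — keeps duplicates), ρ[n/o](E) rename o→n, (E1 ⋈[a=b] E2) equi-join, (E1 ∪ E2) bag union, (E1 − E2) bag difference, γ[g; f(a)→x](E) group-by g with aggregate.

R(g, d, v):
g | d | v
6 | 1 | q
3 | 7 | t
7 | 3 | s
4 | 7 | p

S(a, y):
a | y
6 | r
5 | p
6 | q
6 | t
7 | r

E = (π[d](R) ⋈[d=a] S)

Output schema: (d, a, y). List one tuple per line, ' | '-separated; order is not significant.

Per-node cardinality:
  R → 4
  π[d](R) → 4
  S → 5
  (π[d](R) ⋈[d=a] S) → 2

== RESULT ==
d | a | y
7 | 7 | r
7 | 7 | r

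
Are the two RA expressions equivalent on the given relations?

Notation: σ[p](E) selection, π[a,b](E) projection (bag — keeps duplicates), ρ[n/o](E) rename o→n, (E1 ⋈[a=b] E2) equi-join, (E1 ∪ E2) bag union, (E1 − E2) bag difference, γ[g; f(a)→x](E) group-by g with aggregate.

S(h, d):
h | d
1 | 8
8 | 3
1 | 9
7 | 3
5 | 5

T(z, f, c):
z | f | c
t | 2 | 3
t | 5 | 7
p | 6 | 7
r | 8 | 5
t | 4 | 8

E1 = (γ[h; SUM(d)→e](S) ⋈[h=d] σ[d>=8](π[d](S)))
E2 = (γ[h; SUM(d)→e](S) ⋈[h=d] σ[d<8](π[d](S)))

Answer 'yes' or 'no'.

E1 per-node cardinality:
  S → 5
  γ[h; SUM(d)→e](S) → 4
  S → 5
  π[d](S) → 5
  σ[d>=8](π[d](S)) → 2
  (γ[h; SUM(d)→e](S) ⋈[h=d] σ[d>=8](π[d](S))) → 1
E2 per-node cardinality:
  S → 5
  γ[h; SUM(d)→e](S) → 4
  S → 5
  π[d](S) → 5
  σ[d<8](π[d](S)) → 3
  (γ[h; SUM(d)→e](S) ⋈[h=d] σ[d<8](π[d](S))) → 1

E1 result:
h | e | d
8 | 3 | 8
E2 result:
h | e | d
5 | 5 | 5
Witness: (5, 5, 5) appears 0× in E1 but 1× in E2.

no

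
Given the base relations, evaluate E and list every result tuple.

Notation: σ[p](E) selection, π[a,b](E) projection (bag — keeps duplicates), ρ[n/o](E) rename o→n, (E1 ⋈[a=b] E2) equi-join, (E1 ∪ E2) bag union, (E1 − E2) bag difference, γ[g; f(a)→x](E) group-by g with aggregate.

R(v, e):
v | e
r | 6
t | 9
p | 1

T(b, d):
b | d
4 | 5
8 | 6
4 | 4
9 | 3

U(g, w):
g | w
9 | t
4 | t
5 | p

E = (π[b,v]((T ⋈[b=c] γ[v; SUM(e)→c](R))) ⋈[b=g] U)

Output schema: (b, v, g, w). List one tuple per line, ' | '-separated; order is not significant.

Stepwise |·|:
  T → 4
  R → 3
  γ[v; SUM(e)→c](R) → 3
  (T ⋈[b=c] γ[v; SUM(e)→c](R)) → 1
  π[b,v]((T ⋈[b=c] γ[v; SUM(e)→c](R))) → 1
  U → 3
  (π[b,v]((T ⋈[b=c] γ[v; SUM(e)→c](R))) ⋈[b=g] U) → 1

== RESULT ==
b | v | g | w
9 | t | 9 | t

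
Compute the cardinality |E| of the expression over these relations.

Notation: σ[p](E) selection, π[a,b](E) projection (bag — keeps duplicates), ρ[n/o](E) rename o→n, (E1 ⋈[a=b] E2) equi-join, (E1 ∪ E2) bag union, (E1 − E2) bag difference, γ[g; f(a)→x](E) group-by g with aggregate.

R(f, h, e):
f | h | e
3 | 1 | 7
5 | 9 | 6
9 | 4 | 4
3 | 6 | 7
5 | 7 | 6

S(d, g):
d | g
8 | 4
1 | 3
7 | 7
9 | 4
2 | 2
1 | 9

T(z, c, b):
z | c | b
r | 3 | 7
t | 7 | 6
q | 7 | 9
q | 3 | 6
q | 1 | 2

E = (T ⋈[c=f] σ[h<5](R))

Subexpression sizes:
  T → 5
  R → 5
  σ[h<5](R) → 2
  (T ⋈[c=f] σ[h<5](R)) → 2

|E| = 2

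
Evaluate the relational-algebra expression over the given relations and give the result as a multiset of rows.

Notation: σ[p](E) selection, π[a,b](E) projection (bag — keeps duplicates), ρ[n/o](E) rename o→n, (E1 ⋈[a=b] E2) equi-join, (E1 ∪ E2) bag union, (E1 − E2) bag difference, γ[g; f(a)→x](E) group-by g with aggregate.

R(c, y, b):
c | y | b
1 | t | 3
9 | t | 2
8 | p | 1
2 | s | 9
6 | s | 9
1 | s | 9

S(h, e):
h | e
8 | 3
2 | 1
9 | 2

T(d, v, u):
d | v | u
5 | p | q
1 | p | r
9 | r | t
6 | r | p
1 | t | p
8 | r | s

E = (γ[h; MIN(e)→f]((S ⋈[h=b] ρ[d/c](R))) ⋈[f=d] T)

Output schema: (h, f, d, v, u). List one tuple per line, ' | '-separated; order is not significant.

Per-node cardinality:
  S → 3
  R → 6
  ρ[d/c](R) → 6
  (S ⋈[h=b] ρ[d/c](R)) → 4
  γ[h; MIN(e)→f]((S ⋈[h=b] ρ[d/c](R))) → 2
  T → 6
  (γ[h; MIN(e)→f]((S ⋈[h=b] ρ[d/c](R))) ⋈[f=d] T) → 2

== RESULT ==
h | f | d | v | u
2 | 1 | 1 | p | r
2 | 1 | 1 | t | p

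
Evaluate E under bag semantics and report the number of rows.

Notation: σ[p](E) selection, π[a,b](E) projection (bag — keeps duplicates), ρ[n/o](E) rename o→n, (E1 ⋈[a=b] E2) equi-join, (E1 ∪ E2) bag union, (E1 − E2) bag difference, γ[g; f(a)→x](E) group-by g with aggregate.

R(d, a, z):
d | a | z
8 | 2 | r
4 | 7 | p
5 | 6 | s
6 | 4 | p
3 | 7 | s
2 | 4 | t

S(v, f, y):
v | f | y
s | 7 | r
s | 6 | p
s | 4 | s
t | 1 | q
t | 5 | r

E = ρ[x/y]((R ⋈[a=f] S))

Row counts bottom-up:
  R → 6
  S → 5
  (R ⋈[a=f] S) → 5
  ρ[x/y]((R ⋈[a=f] S)) → 5

|E| = 5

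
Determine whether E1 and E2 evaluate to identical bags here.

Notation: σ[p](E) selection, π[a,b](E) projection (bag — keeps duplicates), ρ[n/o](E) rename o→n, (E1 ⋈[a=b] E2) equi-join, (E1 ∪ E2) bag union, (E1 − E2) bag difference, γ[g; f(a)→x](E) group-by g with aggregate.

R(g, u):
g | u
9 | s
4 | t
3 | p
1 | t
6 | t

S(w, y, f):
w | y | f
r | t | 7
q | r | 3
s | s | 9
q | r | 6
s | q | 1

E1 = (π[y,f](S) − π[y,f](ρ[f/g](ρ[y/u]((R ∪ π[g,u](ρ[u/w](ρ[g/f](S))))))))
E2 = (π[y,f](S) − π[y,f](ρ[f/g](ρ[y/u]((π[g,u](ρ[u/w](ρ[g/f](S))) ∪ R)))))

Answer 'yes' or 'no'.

E1 subexpression sizes:
  S → 5
  π[y,f](S) → 5
  R → 5
  S → 5
  ρ[g/f](S) → 5
  ρ[u/w](ρ[g/f](S)) → 5
  π[g,u](ρ[u/w](ρ[g/f](S))) → 5
  (R ∪ π[g,u](ρ[u/w](ρ[g/f](S)))) → 10
  ρ[y/u]((R ∪ π[g,u](ρ[u/w](ρ[g/f](S))))) → 10
  ρ[f/g](ρ[y/u]((R ∪ π[g,u](ρ[u/w](ρ[g/f](S)))))) → 10
  π[y,f](ρ[f/g](ρ[y/u]((R ∪ π[g,u](ρ[u/w](ρ[g/f](S))))))) → 10
  (π[y,f](S) − π[y,f](ρ[f/g](ρ[y/u]((R ∪ π[g,u](ρ[u/w](ρ[g/f](S)))))))) → 4
E2 subexpression sizes:
  S → 5
  π[y,f](S) → 5
  S → 5
  ρ[g/f](S) → 5
  ρ[u/w](ρ[g/f](S)) → 5
  π[g,u](ρ[u/w](ρ[g/f](S))) → 5
  R → 5
  (π[g,u](ρ[u/w](ρ[g/f](S))) ∪ R) → 10
  ρ[y/u]((π[g,u](ρ[u/w](ρ[g/f](S))) ∪ R)) → 10
  ρ[f/g](ρ[y/u]((π[g,u](ρ[u/w](ρ[g/f](S))) ∪ R))) → 10
  π[y,f](ρ[f/g](ρ[y/u]((π[g,u](ρ[u/w](ρ[g/f](S))) ∪ R)))) → 10
  (π[y,f](S) − π[y,f](ρ[f/g](ρ[y/u]((π[g,u](ρ[u/w](ρ[g/f](S))) ∪ R))))) → 4

E1 and E2 produce the same multiset:
y | f
q | 1
r | 3
r | 6
t | 7

yes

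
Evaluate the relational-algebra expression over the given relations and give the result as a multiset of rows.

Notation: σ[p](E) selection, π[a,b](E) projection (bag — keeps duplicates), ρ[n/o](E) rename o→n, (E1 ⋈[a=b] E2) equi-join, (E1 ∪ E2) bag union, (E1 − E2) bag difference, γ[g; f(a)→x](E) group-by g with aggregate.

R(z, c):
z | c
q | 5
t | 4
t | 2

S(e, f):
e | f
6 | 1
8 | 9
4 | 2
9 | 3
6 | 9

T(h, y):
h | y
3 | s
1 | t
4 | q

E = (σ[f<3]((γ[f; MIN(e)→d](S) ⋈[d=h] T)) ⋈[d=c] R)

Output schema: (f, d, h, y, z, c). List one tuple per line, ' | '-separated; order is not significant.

Row counts bottom-up:
  S → 5
  γ[f; MIN(e)→d](S) → 4
  T → 3
  (γ[f; MIN(e)→d](S) ⋈[d=h] T) → 1
  σ[f<3]((γ[f; MIN(e)→d](S) ⋈[d=h] T)) → 1
  R → 3
  (σ[f<3]((γ[f; MIN(e)→d](S) ⋈[d=h] T)) ⋈[d=c] R) → 1

== RESULT ==
f | d | h | y | z | c
2 | 4 | 4 | q | t | 4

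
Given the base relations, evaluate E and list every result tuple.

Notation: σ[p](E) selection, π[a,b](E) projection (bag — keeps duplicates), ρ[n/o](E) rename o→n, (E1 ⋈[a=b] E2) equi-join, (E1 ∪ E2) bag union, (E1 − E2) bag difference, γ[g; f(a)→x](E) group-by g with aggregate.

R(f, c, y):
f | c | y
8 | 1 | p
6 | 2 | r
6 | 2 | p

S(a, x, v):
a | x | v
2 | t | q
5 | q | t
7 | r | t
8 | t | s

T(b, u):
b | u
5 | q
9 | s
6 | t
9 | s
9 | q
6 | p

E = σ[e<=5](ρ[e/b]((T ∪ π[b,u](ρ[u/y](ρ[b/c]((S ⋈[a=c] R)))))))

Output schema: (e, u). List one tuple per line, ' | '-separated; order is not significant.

Per-node cardinality:
  T → 6
  S → 4
  R → 3
  (S ⋈[a=c] R) → 2
  ρ[b/c]((S ⋈[a=c] R)) → 2
  ρ[u/y](ρ[b/c]((S ⋈[a=c] R))) → 2
  π[b,u](ρ[u/y](ρ[b/c]((S ⋈[a=c] R)))) → 2
  (T ∪ π[b,u](ρ[u/y](ρ[b/c]((S ⋈[a=c] R))))) → 8
  ρ[e/b]((T ∪ π[b,u](ρ[u/y](ρ[b/c]((S ⋈[a=c] R)))))) → 8
  σ[e<=5](ρ[e/b]((T ∪ π[b,u](ρ[u/y](ρ[b/c]((S ⋈[a=c] R))))))) → 3

== RESULT ==
e | u
2 | p
2 | r
5 | q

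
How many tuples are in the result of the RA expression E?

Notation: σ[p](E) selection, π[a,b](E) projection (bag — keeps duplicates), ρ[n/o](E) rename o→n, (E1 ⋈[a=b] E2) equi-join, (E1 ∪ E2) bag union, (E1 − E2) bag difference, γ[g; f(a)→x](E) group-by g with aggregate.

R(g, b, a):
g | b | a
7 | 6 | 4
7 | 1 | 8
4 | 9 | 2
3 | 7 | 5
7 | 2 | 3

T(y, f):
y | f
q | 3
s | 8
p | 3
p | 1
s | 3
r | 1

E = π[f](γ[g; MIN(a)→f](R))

Per-node cardinality:
  R → 5
  γ[g; MIN(a)→f](R) → 3
  π[f](γ[g; MIN(a)→f](R)) → 3

|E| = 3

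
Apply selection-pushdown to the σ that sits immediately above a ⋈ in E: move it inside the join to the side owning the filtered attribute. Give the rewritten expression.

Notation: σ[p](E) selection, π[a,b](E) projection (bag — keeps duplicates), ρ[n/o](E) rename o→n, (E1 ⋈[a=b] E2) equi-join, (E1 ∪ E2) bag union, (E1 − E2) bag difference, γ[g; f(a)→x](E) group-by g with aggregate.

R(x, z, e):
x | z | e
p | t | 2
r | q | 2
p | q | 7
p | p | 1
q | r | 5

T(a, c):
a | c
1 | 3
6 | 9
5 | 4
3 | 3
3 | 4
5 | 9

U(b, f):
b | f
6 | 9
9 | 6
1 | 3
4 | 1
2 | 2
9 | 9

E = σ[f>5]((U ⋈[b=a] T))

σ filters on f, owned by the left side.
E' = (σ[f>5](U) ⋈[b=a] T)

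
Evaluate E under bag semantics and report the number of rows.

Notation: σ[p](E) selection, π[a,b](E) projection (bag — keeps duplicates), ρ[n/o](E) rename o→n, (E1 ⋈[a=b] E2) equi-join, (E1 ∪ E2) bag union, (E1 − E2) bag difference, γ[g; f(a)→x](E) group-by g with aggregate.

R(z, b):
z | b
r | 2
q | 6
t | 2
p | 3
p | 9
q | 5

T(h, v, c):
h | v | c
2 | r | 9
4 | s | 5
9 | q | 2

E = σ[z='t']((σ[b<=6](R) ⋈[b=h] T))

Row counts bottom-up:
  R → 6
  σ[b<=6](R) → 5
  T → 3
  (σ[b<=6](R) ⋈[b=h] T) → 2
  σ[z='t']((σ[b<=6](R) ⋈[b=h] T)) → 1

|E| = 1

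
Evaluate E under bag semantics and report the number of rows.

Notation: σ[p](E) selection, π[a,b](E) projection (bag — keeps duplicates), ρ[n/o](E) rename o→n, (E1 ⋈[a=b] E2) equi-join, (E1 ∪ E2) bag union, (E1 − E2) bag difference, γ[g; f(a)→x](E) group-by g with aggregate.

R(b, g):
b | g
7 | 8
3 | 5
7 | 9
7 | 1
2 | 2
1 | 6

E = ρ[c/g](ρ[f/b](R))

Row counts bottom-up:
  R → 6
  ρ[f/b](R) → 6
  ρ[c/g](ρ[f/b](R)) → 6

|E| = 6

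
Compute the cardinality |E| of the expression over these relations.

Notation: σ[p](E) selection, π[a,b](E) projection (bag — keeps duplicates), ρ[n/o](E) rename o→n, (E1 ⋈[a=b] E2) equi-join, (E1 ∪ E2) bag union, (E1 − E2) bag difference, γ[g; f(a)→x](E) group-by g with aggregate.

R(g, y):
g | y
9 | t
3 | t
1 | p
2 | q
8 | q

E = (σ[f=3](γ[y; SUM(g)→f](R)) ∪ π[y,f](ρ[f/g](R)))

Stepwise |·|:
  R → 5
  γ[y; SUM(g)→f](R) → 3
  σ[f=3](γ[y; SUM(g)→f](R)) → 0
  R → 5
  ρ[f/g](R) → 5
  π[y,f](ρ[f/g](R)) → 5
  (σ[f=3](γ[y; SUM(g)→f](R)) ∪ π[y,f](ρ[f/g](R))) → 5

|E| = 5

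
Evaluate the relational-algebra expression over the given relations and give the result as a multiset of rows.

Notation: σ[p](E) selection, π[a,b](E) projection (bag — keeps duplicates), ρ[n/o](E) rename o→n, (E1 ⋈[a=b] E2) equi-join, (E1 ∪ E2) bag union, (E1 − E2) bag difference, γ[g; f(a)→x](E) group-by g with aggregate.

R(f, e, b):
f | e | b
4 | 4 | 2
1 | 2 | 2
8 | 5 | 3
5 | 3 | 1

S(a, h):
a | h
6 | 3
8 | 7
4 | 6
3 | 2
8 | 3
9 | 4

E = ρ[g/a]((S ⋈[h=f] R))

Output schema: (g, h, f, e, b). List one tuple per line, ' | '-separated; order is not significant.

Stepwise |·|:
  S → 6
  R → 4
  (S ⋈[h=f] R) → 1
  ρ[g/a]((S ⋈[h=f] R)) → 1

== RESULT ==
g | h | f | e | b
9 | 4 | 4 | 4 | 2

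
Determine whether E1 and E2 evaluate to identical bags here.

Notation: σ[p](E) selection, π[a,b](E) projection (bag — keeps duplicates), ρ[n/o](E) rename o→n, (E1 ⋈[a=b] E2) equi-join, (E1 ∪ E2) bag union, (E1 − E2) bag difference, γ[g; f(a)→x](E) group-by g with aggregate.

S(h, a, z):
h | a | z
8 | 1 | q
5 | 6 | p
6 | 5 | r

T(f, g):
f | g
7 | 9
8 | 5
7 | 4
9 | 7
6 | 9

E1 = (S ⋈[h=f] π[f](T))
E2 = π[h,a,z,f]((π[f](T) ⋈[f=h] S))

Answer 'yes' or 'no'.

E1 per-node cardinality:
  S → 3
  T → 5
  π[f](T) → 5
  (S ⋈[h=f] π[f](T)) → 2
E2 per-node cardinality:
  T → 5
  π[f](T) → 5
  S → 3
  (π[f](T) ⋈[f=h] S) → 2
  π[h,a,z,f]((π[f](T) ⋈[f=h] S)) → 2

E1 and E2 produce the same multiset:
h | a | z | f
6 | 5 | r | 6
8 | 1 | q | 8

yes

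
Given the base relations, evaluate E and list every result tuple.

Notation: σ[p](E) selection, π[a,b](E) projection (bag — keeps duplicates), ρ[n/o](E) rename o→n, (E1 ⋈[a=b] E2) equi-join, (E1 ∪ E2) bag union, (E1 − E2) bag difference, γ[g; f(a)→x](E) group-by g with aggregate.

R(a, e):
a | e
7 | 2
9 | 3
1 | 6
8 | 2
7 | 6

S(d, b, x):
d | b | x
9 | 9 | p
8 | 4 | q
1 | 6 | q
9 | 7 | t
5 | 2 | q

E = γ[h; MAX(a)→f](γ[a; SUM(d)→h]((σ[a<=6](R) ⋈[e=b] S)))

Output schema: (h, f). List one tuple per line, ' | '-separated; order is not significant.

Subexpression sizes:
  R → 5
  σ[a<=6](R) → 1
  S → 5
  (σ[a<=6](R) ⋈[e=b] S) → 1
  γ[a; SUM(d)→h]((σ[a<=6](R) ⋈[e=b] S)) → 1
  γ[h; MAX(a)→f](γ[a; SUM(d)→h]((σ[a<=6](R) ⋈[e=b] S))) → 1

== RESULT ==
h | f
1 | 1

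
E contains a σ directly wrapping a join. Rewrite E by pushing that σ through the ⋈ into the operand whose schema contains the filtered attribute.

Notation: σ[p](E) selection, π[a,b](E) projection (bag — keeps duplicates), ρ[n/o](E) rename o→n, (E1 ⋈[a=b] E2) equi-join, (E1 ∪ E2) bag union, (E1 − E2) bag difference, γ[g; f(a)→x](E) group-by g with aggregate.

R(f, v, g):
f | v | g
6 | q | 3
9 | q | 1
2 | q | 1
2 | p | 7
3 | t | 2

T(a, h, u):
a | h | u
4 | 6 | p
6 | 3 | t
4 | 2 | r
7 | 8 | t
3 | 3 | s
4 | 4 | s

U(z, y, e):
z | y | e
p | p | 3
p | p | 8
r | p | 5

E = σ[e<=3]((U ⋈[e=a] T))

σ filters on e, owned by the left side.
E' = (σ[e<=3](U) ⋈[e=a] T)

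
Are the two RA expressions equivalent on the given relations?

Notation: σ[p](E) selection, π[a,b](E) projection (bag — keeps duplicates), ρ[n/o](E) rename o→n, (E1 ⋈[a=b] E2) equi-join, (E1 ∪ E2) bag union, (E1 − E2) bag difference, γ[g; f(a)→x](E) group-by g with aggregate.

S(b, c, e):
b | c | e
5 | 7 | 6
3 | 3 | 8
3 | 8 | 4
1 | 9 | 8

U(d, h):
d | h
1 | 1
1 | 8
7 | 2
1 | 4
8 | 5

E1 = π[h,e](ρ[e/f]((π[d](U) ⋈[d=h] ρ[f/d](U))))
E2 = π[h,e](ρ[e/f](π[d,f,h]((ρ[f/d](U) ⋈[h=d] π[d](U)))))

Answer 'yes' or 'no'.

E1 per-node cardinality:
  U → 5
  π[d](U) → 5
  U → 5
  ρ[f/d](U) → 5
  (π[d](U) ⋈[d=h] ρ[f/d](U)) → 4
  ρ[e/f]((π[d](U) ⋈[d=h] ρ[f/d](U))) → 4
  π[h,e](ρ[e/f]((π[d](U) ⋈[d=h] ρ[f/d](U)))) → 4
E2 per-node cardinality:
  U → 5
  ρ[f/d](U) → 5
  U → 5
  π[d](U) → 5
  (ρ[f/d](U) ⋈[h=d] π[d](U)) → 4
  π[d,f,h]((ρ[f/d](U) ⋈[h=d] π[d](U))) → 4
  ρ[e/f](π[d,f,h]((ρ[f/d](U) ⋈[h=d] π[d](U)))) → 4
  π[h,e](ρ[e/f](π[d,f,h]((ρ[f/d](U) ⋈[h=d] π[d](U))))) → 4

E1 and E2 produce the same multiset:
h | e
1 | 1
1 | 1
1 | 1
8 | 1

yes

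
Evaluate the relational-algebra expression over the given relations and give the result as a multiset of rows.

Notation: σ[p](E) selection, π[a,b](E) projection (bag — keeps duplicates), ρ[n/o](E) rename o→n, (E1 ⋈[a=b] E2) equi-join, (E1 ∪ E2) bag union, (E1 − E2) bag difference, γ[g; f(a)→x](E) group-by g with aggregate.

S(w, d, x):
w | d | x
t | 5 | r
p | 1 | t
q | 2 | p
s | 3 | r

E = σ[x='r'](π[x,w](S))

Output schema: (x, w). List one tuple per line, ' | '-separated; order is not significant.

Stepwise |·|:
  S → 4
  π[x,w](S) → 4
  σ[x='r'](π[x,w](S)) → 2

== RESULT ==
x | w
r | s
r | t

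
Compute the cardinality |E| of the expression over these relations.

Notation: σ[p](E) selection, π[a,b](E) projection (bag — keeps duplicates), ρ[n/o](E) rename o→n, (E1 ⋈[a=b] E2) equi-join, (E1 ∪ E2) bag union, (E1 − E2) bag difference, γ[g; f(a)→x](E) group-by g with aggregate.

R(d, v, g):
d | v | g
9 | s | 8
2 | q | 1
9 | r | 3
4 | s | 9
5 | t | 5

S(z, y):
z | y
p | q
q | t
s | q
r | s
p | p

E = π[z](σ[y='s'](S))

Stepwise |·|:
  S → 5
  σ[y='s'](S) → 1
  π[z](σ[y='s'](S)) → 1

|E| = 1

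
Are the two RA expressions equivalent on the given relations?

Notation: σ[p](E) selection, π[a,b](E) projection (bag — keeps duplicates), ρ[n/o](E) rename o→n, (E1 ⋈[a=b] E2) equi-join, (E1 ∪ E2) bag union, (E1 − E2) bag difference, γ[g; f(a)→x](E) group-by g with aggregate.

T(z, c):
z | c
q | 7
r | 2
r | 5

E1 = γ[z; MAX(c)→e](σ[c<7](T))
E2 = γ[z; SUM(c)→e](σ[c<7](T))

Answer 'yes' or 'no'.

E1 subexpression sizes:
  T → 3
  σ[c<7](T) → 2
  γ[z; MAX(c)→e](σ[c<7](T)) → 1
E2 subexpression sizes:
  T → 3
  σ[c<7](T) → 2
  γ[z; SUM(c)→e](σ[c<7](T)) → 1

E1 result:
z | e
r | 5
E2 result:
z | e
r | 7
Witness: ('r', 7) appears 0× in E1 but 1× in E2.

no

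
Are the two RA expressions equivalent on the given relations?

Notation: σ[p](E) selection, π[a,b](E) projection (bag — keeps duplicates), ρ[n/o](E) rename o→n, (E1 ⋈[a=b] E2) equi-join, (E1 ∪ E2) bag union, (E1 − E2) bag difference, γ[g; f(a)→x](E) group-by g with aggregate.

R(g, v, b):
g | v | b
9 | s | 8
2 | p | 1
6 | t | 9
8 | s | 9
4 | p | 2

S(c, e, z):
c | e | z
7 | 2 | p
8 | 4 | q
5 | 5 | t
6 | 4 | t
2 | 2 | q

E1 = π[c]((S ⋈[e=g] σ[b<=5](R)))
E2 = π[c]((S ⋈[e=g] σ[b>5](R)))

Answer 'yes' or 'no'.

E1 row counts bottom-up:
  S → 5
  R → 5
  σ[b<=5](R) → 2
  (S ⋈[e=g] σ[b<=5](R)) → 4
  π[c]((S ⋈[e=g] σ[b<=5](R))) → 4
E2 row counts bottom-up:
  S → 5
  R → 5
  σ[b>5](R) → 3
  (S ⋈[e=g] σ[b>5](R)) → 0
  π[c]((S ⋈[e=g] σ[b>5](R))) → 0

E1 result:
c
2
6
7
8
E2 result:
c
(0 rows)
Witness: (6,) appears 1× in E1 but 0× in E2.

no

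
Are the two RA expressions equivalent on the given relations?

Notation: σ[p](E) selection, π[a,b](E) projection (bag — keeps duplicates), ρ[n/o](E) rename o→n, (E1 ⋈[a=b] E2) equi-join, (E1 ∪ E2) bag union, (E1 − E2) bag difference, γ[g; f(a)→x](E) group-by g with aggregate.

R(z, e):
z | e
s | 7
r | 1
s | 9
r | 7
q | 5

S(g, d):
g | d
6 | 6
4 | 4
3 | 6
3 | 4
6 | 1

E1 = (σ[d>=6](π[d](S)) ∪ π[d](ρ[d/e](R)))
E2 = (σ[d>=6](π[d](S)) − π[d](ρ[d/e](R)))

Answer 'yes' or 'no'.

E1 row counts bottom-up:
  S → 5
  π[d](S) → 5
  σ[d>=6](π[d](S)) → 2
  R → 5
  ρ[d/e](R) → 5
  π[d](ρ[d/e](R)) → 5
  (σ[d>=6](π[d](S)) ∪ π[d](ρ[d/e](R))) → 7
E2 row counts bottom-up:
  S → 5
  π[d](S) → 5
  σ[d>=6](π[d](S)) → 2
  R → 5
  ρ[d/e](R) → 5
  π[d](ρ[d/e](R)) → 5
  (σ[d>=6](π[d](S)) − π[d](ρ[d/e](R))) → 2

E1 result:
d
1
5
6
6
7
7
9
E2 result:
d
6
6
Witness: (1,) appears 1× in E1 but 0× in E2.

no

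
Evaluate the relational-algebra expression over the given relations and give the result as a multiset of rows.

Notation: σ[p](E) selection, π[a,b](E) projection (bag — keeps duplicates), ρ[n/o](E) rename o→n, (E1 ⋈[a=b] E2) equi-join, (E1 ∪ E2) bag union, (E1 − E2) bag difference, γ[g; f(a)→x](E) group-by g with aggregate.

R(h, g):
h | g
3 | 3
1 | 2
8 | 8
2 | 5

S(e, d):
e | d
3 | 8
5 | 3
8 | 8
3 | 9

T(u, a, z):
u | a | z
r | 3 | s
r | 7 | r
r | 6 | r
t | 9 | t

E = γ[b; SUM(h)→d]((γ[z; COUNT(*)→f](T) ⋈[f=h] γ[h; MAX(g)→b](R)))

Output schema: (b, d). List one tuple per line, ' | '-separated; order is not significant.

Subexpression sizes:
  T → 4
  γ[z; COUNT(*)→f](T) → 3
  R → 4
  γ[h; MAX(g)→b](R) → 4
  (γ[z; COUNT(*)→f](T) ⋈[f=h] γ[h; MAX(g)→b](R)) → 3
  γ[b; SUM(h)→d]((γ[z; COUNT(*)→f](T) ⋈[f=h] γ[h; MAX(g)→b](R))) → 2

== RESULT ==
b | d
2 | 2
5 | 2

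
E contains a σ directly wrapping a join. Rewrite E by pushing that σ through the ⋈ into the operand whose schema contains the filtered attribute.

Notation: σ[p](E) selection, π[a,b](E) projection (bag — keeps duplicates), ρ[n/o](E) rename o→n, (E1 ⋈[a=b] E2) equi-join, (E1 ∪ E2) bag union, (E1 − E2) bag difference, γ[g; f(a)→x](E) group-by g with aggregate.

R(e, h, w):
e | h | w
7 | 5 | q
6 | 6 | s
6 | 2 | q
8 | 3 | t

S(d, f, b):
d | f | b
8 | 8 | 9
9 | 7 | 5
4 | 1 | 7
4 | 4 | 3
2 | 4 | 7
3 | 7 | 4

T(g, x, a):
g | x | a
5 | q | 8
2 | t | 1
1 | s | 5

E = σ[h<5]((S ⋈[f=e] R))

σ filters on h, owned by the right side.
E' = (S ⋈[f=e] σ[h<5](R))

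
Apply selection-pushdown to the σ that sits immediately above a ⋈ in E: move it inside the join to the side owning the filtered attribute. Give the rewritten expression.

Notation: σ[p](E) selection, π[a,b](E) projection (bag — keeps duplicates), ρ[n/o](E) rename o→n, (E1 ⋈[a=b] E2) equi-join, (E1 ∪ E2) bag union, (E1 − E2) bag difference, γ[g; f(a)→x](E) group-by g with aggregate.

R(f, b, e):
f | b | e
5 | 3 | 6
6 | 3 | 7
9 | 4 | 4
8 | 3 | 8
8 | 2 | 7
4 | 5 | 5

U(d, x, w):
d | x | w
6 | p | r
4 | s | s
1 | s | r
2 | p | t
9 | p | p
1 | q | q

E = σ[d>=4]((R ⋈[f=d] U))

σ filters on d, owned by the right side.
E' = (R ⋈[f=d] σ[d>=4](U))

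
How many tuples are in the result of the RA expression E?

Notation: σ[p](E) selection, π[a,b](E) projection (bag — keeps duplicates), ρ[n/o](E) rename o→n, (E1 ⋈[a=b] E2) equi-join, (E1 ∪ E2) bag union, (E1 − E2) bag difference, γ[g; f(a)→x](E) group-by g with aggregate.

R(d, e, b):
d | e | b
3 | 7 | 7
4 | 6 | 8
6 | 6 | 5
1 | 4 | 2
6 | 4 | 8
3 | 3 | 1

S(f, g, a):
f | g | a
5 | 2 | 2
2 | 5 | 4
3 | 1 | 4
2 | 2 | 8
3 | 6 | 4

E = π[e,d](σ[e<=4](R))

Per-node cardinality:
  R → 6
  σ[e<=4](R) → 3
  π[e,d](σ[e<=4](R)) → 3

|E| = 3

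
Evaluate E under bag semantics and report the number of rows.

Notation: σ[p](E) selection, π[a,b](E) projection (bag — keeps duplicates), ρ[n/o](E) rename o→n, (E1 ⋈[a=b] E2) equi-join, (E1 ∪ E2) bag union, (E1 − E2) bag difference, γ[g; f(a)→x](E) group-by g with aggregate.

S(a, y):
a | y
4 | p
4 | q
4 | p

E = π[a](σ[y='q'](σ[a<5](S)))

Stepwise |·|:
  S → 3
  σ[a<5](S) → 3
  σ[y='q'](σ[a<5](S)) → 1
  π[a](σ[y='q'](σ[a<5](S))) → 1

|E| = 1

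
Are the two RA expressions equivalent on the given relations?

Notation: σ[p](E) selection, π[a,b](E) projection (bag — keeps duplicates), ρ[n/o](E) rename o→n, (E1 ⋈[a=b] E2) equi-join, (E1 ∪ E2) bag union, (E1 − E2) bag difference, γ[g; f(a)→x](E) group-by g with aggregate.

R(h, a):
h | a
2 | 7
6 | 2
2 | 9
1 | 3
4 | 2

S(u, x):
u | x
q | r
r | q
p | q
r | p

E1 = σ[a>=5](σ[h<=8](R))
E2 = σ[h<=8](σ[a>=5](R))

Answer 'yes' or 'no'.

E1 stepwise |·|:
  R → 5
  σ[h<=8](R) → 5
  σ[a>=5](σ[h<=8](R)) → 2
E2 stepwise |·|:
  R → 5
  σ[a>=5](R) → 2
  σ[h<=8](σ[a>=5](R)) → 2

E1 and E2 produce the same multiset:
h | a
2 | 7
2 | 9

yes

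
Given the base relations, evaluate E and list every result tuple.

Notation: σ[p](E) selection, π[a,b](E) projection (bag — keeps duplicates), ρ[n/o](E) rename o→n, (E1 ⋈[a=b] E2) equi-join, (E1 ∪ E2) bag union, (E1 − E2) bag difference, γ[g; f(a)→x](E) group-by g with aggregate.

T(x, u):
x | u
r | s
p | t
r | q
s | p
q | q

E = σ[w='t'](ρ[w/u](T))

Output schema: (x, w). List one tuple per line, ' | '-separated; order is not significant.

Per-node cardinality:
  T → 5
  ρ[w/u](T) → 5
  σ[w='t'](ρ[w/u](T)) → 1

== RESULT ==
x | w
p | t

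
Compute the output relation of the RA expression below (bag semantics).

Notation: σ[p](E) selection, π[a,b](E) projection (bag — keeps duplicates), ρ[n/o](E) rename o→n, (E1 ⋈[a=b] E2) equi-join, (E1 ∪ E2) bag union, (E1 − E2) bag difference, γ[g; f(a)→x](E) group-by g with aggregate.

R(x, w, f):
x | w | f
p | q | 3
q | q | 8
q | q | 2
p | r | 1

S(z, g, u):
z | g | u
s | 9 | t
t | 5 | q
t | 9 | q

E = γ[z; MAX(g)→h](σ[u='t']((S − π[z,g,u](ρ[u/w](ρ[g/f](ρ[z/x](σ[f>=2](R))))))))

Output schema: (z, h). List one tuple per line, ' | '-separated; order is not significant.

Row counts bottom-up:
  S → 3
  R → 4
  σ[f>=2](R) → 3
  ρ[z/x](σ[f>=2](R)) → 3
  ρ[g/f](ρ[z/x](σ[f>=2](R))) → 3
  ρ[u/w](ρ[g/f](ρ[z/x](σ[f>=2](R)))) → 3
  π[z,g,u](ρ[u/w](ρ[g/f](ρ[z/x](σ[f>=2](R))))) → 3
  (S − π[z,g,u](ρ[u/w](ρ[g/f](ρ[z/x](σ[f>=2](R)))))) → 3
  σ[u='t']((S − π[z,g,u](ρ[u/w](ρ[g/f](ρ[z/x](σ[f>=2](R))))))) → 1
  γ[z; MAX(g)→h](σ[u='t']((S − π[z,g,u](ρ[u/w](ρ[g/f](ρ[z/x](σ[f>=2](R)))))))) → 1

== RESULT ==
z | h
s | 9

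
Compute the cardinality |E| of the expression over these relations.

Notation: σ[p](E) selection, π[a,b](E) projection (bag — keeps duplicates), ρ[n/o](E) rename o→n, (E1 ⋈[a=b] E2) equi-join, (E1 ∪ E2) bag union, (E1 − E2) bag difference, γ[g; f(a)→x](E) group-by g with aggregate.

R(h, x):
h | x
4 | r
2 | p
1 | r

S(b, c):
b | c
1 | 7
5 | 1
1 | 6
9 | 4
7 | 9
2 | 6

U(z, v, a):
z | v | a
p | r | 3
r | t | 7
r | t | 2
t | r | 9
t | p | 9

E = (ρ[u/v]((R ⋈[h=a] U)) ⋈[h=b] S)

Row counts bottom-up:
  R → 3
  U → 5
  (R ⋈[h=a] U) → 1
  ρ[u/v]((R ⋈[h=a] U)) → 1
  S → 6
  (ρ[u/v]((R ⋈[h=a] U)) ⋈[h=b] S) → 1

|E| = 1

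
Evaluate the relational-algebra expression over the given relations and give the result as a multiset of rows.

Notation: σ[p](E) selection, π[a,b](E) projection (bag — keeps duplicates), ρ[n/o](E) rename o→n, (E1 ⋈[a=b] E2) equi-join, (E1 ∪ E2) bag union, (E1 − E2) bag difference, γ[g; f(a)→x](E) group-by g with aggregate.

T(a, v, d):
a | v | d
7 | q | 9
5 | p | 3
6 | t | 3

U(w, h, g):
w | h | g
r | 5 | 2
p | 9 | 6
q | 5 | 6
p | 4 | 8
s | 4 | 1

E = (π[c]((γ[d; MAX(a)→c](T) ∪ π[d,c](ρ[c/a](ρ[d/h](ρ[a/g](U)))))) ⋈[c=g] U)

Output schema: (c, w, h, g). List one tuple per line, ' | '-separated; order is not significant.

Row counts bottom-up:
  T → 3
  γ[d; MAX(a)→c](T) → 2
  U → 5
  ρ[a/g](U) → 5
  ρ[d/h](ρ[a/g](U)) → 5
  ρ[c/a](ρ[d/h](ρ[a/g](U))) → 5
  π[d,c](ρ[c/a](ρ[d/h](ρ[a/g](U)))) → 5
  (γ[d; MAX(a)→c](T) ∪ π[d,c](ρ[c/a](ρ[d/h](ρ[a/g](U))))) → 7
  π[c]((γ[d; MAX(a)→c](T) ∪ π[d,c](ρ[c/a](ρ[d/h](ρ[a/g](U)))))) → 7
  U → 5
  (π[c]((γ[d; MAX(a)→c](T) ∪ π[d,c](ρ[c/a](ρ[d/h](ρ[a/g](U)))))) ⋈[c=g] U) → 9

== RESULT ==
c | w | h | g
1 | s | 4 | 1
2 | r | 5 | 2
6 | p | 9 | 6
6 | p | 9 | 6
6 | p | 9 | 6
6 | q | 5 | 6
6 | q | 5 | 6
6 | q | 5 | 6
8 | p | 4 | 8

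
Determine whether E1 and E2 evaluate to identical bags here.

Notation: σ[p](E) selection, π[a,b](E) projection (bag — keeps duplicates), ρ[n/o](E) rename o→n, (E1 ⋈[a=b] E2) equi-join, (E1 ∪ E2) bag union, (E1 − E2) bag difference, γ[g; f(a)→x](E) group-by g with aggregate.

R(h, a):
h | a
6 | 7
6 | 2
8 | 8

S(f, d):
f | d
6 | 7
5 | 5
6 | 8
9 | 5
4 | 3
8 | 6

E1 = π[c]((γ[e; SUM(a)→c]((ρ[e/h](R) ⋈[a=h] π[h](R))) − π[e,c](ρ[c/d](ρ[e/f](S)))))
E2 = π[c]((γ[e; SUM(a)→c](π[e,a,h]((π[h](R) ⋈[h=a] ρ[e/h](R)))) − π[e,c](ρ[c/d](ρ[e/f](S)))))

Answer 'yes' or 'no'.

E1 stepwise |·|:
  R → 3
  ρ[e/h](R) → 3
  R → 3
  π[h](R) → 3
  (ρ[e/h](R) ⋈[a=h] π[h](R)) → 1
  γ[e; SUM(a)→c]((ρ[e/h](R) ⋈[a=h] π[h](R))) → 1
  S → 6
  ρ[e/f](S) → 6
  ρ[c/d](ρ[e/f](S)) → 6
  π[e,c](ρ[c/d](ρ[e/f](S))) → 6
  (γ[e; SUM(a)→c]((ρ[e/h](R) ⋈[a=h] π[h](R))) − π[e,c](ρ[c/d](ρ[e/f](S)))) → 1
  π[c]((γ[e; SUM(a)→c]((ρ[e/h](R) ⋈[a=h] π[h](R))) − π[e,c](ρ[c/d](ρ[e/f](S))))) → 1
E2 stepwise |·|:
  R → 3
  π[h](R) → 3
  R → 3
  ρ[e/h](R) → 3
  (π[h](R) ⋈[h=a] ρ[e/h](R)) → 1
  π[e,a,h]((π[h](R) ⋈[h=a] ρ[e/h](R))) → 1
  γ[e; SUM(a)→c](π[e,a,h]((π[h](R) ⋈[h=a] ρ[e/h](R)))) → 1
  S → 6
  ρ[e/f](S) → 6
  ρ[c/d](ρ[e/f](S)) → 6
  π[e,c](ρ[c/d](ρ[e/f](S))) → 6
  (γ[e; SUM(a)→c](π[e,a,h]((π[h](R) ⋈[h=a] ρ[e/h](R)))) − π[e,c](ρ[c/d](ρ[e/f](S)))) → 1
  π[c]((γ[e; SUM(a)→c](π[e,a,h]((π[h](R) ⋈[h=a] ρ[e/h](R)))) − π[e,c](ρ[c/d](ρ[e/f](S))))) → 1

E1 and E2 produce the same multiset:
c
8

yes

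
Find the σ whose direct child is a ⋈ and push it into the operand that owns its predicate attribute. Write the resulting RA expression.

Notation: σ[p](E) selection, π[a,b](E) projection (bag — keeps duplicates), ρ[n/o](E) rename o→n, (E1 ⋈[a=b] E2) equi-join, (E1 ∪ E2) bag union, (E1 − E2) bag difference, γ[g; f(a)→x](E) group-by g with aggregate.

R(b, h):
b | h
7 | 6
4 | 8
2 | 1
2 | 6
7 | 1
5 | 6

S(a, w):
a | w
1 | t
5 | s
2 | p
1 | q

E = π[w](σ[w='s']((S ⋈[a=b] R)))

σ filters on w, owned by the left side.
E' = π[w]((σ[w='s'](S) ⋈[a=b] R))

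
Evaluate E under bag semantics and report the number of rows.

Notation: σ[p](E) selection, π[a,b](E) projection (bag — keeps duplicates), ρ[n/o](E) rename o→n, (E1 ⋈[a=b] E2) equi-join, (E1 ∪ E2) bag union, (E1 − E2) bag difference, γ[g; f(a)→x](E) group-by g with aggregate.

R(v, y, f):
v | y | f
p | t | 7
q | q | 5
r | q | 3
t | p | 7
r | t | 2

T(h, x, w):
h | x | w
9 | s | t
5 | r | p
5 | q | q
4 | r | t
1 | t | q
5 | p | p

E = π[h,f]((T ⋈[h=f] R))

Subexpression sizes:
  T → 6
  R → 5
  (T ⋈[h=f] R) → 3
  π[h,f]((T ⋈[h=f] R)) → 3

|E| = 3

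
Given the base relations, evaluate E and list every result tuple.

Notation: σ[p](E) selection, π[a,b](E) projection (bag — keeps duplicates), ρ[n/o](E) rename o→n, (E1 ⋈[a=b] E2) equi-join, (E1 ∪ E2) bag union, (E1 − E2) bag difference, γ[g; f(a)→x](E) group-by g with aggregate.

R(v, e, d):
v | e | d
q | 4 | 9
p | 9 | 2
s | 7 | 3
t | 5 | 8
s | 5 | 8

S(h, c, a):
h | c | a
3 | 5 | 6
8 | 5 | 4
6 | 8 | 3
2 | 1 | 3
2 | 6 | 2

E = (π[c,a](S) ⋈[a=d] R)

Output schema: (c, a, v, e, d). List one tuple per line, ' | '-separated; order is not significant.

Row counts bottom-up:
  S → 5
  π[c,a](S) → 5
  R → 5
  (π[c,a](S) ⋈[a=d] R) → 3

== RESULT ==
c | a | v | e | d
1 | 3 | s | 7 | 3
6 | 2 | p | 9 | 2
8 | 3 | s | 7 | 3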